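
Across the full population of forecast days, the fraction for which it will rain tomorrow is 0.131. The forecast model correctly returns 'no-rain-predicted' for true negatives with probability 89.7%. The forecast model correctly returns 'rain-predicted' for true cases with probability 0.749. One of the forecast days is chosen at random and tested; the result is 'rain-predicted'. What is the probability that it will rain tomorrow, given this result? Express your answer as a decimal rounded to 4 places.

P(H | E) ≈ 0.5229

Let H be the event that it will rain tomorrow. P(H) = 0.131, so P(¬H) = 0.869. With E the 'rain-predicted' result, P(E|H) = 0.749 and P(E|¬H) = 0.103.
P(E) = 0.749·0.131 + 0.103·0.869 = 0.098119 + 0.089507 = 0.18763.
By Bayes' theorem, P(H|E) = 0.098119 / 0.18763 = 0.5229.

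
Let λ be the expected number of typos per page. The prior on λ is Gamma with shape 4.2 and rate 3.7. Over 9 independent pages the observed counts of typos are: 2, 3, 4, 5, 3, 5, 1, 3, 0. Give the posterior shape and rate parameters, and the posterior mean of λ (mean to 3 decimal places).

Posterior: Gamma(shape=30.2, rate=12.7); mean ≈ 2.378

Total count ∑xᵢ = 26 over n = 9 pages.
Gamma is conjugate to the Poisson likelihood: posterior is Gamma(shape = 4.2+26 = 30.2, rate = 3.7+9 = 12.7).
Posterior mean = shape/rate = 30.2/12.7 = 2.378.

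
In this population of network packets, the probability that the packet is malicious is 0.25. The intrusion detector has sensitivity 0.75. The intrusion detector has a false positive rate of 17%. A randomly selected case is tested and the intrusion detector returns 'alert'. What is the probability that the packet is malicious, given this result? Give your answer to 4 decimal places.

Write H for 'the packet is malicious'. Prior odds H:¬H = 0.25/0.75 = 0.33333. For the 'alert' outcome, the likelihood ratio is 0.75/0.17 = 4.4118.
Posterior odds = 0.33333 × 4.4118 = 1.4706, so P(H|E) = 1.4706/(1+1.4706) = 0.5952.

P(H | E) ≈ 0.5952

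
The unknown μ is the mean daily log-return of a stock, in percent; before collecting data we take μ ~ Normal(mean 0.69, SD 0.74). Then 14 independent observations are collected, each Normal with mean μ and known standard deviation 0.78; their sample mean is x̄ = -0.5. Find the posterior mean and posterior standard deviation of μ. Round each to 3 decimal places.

With known σ, the Normal prior is conjugate. Weight on the data is w = (n/σ²)/(n/σ² + 1/τ₀²) = 23.0112/(23.0112+1.82615) = 0.92648.
Posterior mean = w·x̄ + (1−w)·μ₀ = 0.92648·-0.5 + 0.073524·0.69 = -0.413. Posterior variance = 1/(23.0112+1.82615) = 0.0402620, so SD = 0.201.

Posterior mean ≈ -0.413; posterior SD ≈ 0.201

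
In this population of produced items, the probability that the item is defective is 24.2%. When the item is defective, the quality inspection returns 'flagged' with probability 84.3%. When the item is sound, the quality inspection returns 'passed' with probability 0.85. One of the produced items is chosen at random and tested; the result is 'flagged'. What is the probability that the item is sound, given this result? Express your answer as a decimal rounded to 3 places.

P(¬H | E) ≈ 0.358

Let H be the event that the item is defective. P(H) = 0.242, so P(¬H) = 0.758. With E the 'flagged' result, P(E|H) = 0.843 and P(E|¬H) = 0.15.
P(E) = 0.843·0.242 + 0.15·0.758 = 0.20401 + 0.11370 = 0.31771.
By Bayes' theorem, P(H|E) = 0.20401 / 0.31771 = 0.642. Hence P(¬H|E) = 1 − 0.642 = 0.358.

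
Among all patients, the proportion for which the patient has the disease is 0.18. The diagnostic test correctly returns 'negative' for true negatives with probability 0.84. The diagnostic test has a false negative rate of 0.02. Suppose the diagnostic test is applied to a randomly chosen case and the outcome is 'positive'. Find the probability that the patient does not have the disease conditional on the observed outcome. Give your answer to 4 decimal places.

Write H for 'the patient has the disease'. Prior odds H:¬H = 0.18/0.82 = 0.21951. For the 'positive' outcome, the likelihood ratio is 0.98/0.16 = 6.1250.
Posterior odds = 0.21951 × 6.1250 = 1.3445, so P(H|E) = 1.3445/(1+1.3445) = 0.5735. Then P(¬H|E) = 1 − 0.5735 = 0.4265.

P(¬H | E) ≈ 0.4265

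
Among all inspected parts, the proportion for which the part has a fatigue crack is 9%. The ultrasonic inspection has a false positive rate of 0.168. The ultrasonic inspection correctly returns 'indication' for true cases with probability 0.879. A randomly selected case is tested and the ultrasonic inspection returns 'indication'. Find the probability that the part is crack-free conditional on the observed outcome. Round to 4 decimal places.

Write H for 'the part has a fatigue crack'. Prior odds H:¬H = 0.09/0.91 = 0.098901. For the 'indication' outcome, the likelihood ratio is 0.879/0.168 = 5.2321.
Posterior odds = 0.098901 × 5.2321 = 0.51746, so P(H|E) = 0.51746/(1+0.51746) = 0.3410. Then P(¬H|E) = 1 − 0.3410 = 0.6590.

P(¬H | E) ≈ 0.6590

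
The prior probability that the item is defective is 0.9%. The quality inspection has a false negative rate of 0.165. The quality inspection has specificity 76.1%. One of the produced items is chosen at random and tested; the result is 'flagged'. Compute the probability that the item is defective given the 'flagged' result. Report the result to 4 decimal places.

P(H | E) ≈ 0.0308

Write H for 'the item is defective'. Prior odds H:¬H = 0.009/0.991 = 0.0090817. For the 'flagged' outcome, the likelihood ratio is 0.835/0.239 = 3.4937.
Posterior odds = 0.0090817 × 3.4937 = 0.031729, so P(H|E) = 0.031729/(1+0.031729) = 0.0308.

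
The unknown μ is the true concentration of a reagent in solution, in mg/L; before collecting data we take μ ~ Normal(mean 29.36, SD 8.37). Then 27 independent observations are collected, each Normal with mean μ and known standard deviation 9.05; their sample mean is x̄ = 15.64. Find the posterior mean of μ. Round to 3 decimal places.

Prior precision 1/τ₀² = 1/8.37² = 0.0142741; data precision n/σ² = 27/9.05² = 0.329660.
Posterior precision = 0.0142741 + 0.329660 = 0.343934.
Posterior mean = (0.0142741·29.36 + 0.329660·15.64) / 0.343934 = 16.209.

Posterior mean ≈ 16.209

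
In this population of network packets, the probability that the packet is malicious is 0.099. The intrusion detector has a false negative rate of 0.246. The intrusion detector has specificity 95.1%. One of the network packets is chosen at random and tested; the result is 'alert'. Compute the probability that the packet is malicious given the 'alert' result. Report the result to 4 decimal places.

P(H | E) ≈ 0.6284

Let H be the event that the packet is malicious. P(H) = 0.099, so P(¬H) = 0.901. With E the 'alert' result, P(E|H) = 0.754 and P(E|¬H) = 0.049.
P(E) = 0.754·0.099 + 0.049·0.901 = 0.074646 + 0.044149 = 0.11880.
By Bayes' theorem, P(H|E) = 0.074646 / 0.11880 = 0.6284.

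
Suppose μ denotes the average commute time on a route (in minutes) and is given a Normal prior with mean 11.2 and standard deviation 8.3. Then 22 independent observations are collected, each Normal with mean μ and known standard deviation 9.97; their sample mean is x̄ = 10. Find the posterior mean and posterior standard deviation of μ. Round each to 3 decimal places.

Prior precision 1/τ₀² = 1/8.3² = 0.0145159; data precision n/σ² = 22/9.97² = 0.221326.
Posterior precision = 0.0145159 + 0.221326 = 0.235842, giving posterior SD = 1/√0.235842 = 2.059.
Posterior mean = (0.0145159·11.2 + 0.221326·10) / 0.235842 = 10.074.

Posterior mean ≈ 10.074; posterior SD ≈ 2.059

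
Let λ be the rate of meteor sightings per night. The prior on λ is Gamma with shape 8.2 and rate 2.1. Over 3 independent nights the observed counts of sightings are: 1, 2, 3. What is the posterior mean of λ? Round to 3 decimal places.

Posterior mean ≈ 2.784

The Poisson likelihood adds the total count to the shape and the number of exposure periods to the rate. Here ∑xᵢ = 6 and n = 3, so shape 8.2→14.2 and rate 2.1→5.1.
E[λ | data] = 14.2/5.1 = 2.784.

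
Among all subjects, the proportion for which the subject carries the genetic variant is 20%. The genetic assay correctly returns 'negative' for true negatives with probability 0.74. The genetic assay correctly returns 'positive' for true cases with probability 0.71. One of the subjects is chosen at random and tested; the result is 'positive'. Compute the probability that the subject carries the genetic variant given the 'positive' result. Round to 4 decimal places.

P(H | E) ≈ 0.4057

Write H for 'the subject carries the genetic variant'. Prior odds H:¬H = 0.2/0.8 = 0.25000. For the 'positive' outcome, the likelihood ratio is 0.71/0.26 = 2.7308.
Posterior odds = 0.25000 × 2.7308 = 0.68269, so P(H|E) = 0.68269/(1+0.68269) = 0.4057.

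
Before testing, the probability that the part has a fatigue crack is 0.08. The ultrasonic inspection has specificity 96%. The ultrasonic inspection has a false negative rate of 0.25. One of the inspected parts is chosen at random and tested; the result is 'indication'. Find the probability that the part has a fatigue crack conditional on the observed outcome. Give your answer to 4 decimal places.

Let H be the event that the part has a fatigue crack. P(H) = 0.08, so P(¬H) = 0.92. With E the 'indication' result, P(E|H) = 0.75 and P(E|¬H) = 0.04.
P(E) = 0.75·0.08 + 0.04·0.92 = 0.060000 + 0.036800 = 0.096800.
By Bayes' theorem, P(H|E) = 0.060000 / 0.096800 = 0.6198.

P(H | E) ≈ 0.6198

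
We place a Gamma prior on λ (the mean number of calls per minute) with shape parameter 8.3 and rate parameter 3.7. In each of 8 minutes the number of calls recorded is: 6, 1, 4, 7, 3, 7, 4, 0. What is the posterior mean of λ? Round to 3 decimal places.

The Poisson likelihood adds the total count to the shape and the number of exposure periods to the rate. Here ∑xᵢ = 32 and n = 8, so shape 8.3→40.3 and rate 3.7→11.7.
Posterior mean = shape/rate = 40.3/11.7 = 3.444.

Posterior mean ≈ 3.444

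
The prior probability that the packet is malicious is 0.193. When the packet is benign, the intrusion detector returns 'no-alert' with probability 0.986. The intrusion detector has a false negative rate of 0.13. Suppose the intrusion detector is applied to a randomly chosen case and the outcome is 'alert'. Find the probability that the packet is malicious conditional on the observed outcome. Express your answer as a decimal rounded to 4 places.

Write H for 'the packet is malicious'. Prior odds H:¬H = 0.193/0.807 = 0.23916. For the 'alert' outcome, the likelihood ratio is 0.87/0.014 = 62.143.
Posterior odds = 0.23916 × 62.143 = 14.862, so P(H|E) = 14.862/(1+14.862) = 0.9370.

P(H | E) ≈ 0.9370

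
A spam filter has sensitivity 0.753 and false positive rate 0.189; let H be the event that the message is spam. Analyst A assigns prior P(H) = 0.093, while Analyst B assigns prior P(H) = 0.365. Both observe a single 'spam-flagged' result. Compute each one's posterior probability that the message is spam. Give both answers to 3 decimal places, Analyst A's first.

Analyst A: 0.290; Analyst B: 0.696

The likelihood ratio for a 'spam-flagged' result is 0.753/0.189 = 3.9841.
Analyst A: prior odds 0.093/0.907 = 0.10254; posterior odds 0.40852; posterior probability 0.290.
Analyst B: prior odds 0.365/0.635 = 0.57480; posterior odds 2.2901; posterior probability 0.696.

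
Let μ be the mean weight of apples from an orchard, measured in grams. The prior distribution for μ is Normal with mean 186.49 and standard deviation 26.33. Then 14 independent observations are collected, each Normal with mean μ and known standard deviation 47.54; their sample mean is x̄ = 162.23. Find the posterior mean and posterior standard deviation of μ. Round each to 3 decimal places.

Prior precision 1/τ₀² = 1/26.33² = 0.00144244; data precision n/σ² = 14/47.54² = 0.00619455.
Posterior precision = 0.00144244 + 0.00619455 = 0.00763699, giving posterior SD = 1/√0.00763699 = 11.443.
Posterior mean = (0.00144244·186.49 + 0.00619455·162.23) / 0.00763699 = 166.812.

Posterior mean ≈ 166.812; posterior SD ≈ 11.443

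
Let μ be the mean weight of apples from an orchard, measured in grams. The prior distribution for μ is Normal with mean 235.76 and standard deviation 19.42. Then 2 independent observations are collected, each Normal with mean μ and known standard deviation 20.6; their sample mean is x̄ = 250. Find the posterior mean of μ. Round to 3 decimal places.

Prior precision 1/τ₀² = 1/19.42² = 0.00265156; data precision n/σ² = 2/20.6² = 0.00471298.
Posterior precision = 0.00265156 + 0.00471298 = 0.00736454.
Posterior mean = (0.00265156·235.76 + 0.00471298·250) / 0.00736454 = 244.873.

Posterior mean ≈ 244.873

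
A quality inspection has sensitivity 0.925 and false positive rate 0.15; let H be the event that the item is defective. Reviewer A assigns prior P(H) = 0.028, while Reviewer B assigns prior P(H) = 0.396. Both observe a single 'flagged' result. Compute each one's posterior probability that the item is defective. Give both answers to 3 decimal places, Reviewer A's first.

Reviewer A: 0.151; Reviewer B: 0.802

The likelihood ratio for a 'flagged' result is 0.925/0.15 = 6.1667.
Reviewer A: prior odds 0.028/0.972 = 0.028807; posterior odds 0.17764; posterior probability 0.151.
Reviewer B: prior odds 0.396/0.604 = 0.65563; posterior odds 4.0430; posterior probability 0.802.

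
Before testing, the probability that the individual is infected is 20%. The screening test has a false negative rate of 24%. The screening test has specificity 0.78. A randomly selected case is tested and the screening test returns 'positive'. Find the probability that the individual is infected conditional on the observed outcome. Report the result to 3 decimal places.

P(H | E) ≈ 0.463

Write H for 'the individual is infected'. Prior odds H:¬H = 0.2/0.8 = 0.25000. For the 'positive' outcome, the likelihood ratio is 0.76/0.22 = 3.4545.
Posterior odds = 0.25000 × 3.4545 = 0.86364, so P(H|E) = 0.86364/(1+0.86364) = 0.463.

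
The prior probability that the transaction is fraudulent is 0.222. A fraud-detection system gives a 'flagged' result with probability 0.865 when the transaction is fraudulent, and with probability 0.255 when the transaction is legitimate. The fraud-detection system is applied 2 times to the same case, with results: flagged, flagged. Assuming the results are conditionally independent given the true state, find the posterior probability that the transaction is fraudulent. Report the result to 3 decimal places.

Posterior P(H) ≈ 0.767

Let H be the event that the transaction is fraudulent; start with P(H) = 0.222. P('flagged'|H) = 0.865, P('flagged'|¬H) = 0.255.
Update on result 1 ('flagged'): P(H) ← 0.865·0.2220 / (0.865·0.2220 + 0.255·0.7780) = 0.19203/0.39042 = 0.4919.
Update on result 2 ('flagged'): P(H) ← 0.865·0.4919 / (0.865·0.4919 + 0.255·0.5081) = 0.42545/0.55503 = 0.7665.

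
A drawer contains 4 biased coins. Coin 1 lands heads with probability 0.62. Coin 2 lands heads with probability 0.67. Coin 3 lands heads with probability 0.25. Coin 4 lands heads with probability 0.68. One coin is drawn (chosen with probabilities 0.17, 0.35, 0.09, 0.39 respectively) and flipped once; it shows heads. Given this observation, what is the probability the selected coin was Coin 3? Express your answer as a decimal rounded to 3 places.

Posterior probability ≈ 0.036

P(heads|C1) = 0.62; P(heads|C2) = 0.67; P(heads|C3) = 0.25; P(heads|C4) = 0.68.
Prior × likelihood for each source: 0.17·0.62=0.1054, 0.35·0.67=0.2345, 0.09·0.25=0.02250, 0.39·0.68=0.2652. Summing gives P(heads) = 0.62760.
P(Coin 3 | heads) = 0.02250 / 0.62760 = 0.036.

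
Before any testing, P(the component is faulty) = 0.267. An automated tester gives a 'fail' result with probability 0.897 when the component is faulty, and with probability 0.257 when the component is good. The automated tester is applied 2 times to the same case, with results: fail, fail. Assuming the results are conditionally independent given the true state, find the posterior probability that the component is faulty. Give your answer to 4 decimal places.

With H the event that the component is faulty, the joint likelihood of the observed sequence is P(data|H) = 0.897·0.897 = 0.80461 and P(data|¬H) = 0.257·0.257 = 0.066049.
Bayes: P(H|data) = 0.267·0.80461 / (0.267·0.80461 + 0.733·0.066049) = 0.21483/0.26324 = 0.8161.

Posterior P(H) ≈ 0.8161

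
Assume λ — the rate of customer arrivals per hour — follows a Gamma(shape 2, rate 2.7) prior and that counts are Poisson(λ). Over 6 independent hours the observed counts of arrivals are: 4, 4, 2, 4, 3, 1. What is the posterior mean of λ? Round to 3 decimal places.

Total count ∑xᵢ = 18 over n = 6 hours.
Gamma is conjugate to the Poisson likelihood: posterior is Gamma(shape = 2+18 = 20, rate = 2.7+6 = 8.7).
E[λ | data] = 20/8.7 = 2.299.

Posterior mean ≈ 2.299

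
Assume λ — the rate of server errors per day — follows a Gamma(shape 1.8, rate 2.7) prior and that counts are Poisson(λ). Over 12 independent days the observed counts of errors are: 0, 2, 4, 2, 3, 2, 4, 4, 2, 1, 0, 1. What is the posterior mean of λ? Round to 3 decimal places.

Posterior mean ≈ 1.823

The Poisson likelihood adds the total count to the shape and the number of exposure periods to the rate. Here ∑xᵢ = 25 and n = 12, so shape 1.8→26.8 and rate 2.7→14.7.
E[λ | data] = 26.8/14.7 = 1.823.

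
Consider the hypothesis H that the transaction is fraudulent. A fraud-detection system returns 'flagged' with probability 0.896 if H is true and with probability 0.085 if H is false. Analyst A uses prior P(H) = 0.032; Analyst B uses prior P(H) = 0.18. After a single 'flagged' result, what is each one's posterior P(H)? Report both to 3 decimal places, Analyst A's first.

Analyst A: 0.258; Analyst B: 0.698

The likelihood ratio for a 'flagged' result is 0.896/0.085 = 10.541.
Analyst A: prior odds 0.032/0.968 = 0.033058; posterior odds 0.34847; posterior probability 0.258.
Analyst B: prior odds 0.18/0.82 = 0.21951; posterior odds 2.3139; posterior probability 0.698.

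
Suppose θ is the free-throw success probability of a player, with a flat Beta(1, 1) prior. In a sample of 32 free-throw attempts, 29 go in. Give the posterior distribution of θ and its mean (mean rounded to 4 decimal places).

Posterior: Beta(30, 4); mean ≈ 0.8824

The binomial likelihood is conjugate to the Beta prior: with 29 successes and 3 failures, the posterior is Beta(1+29, 1+3) = Beta(30, 4).
Posterior mean = α/(α+β) = 30/34 = 0.8824.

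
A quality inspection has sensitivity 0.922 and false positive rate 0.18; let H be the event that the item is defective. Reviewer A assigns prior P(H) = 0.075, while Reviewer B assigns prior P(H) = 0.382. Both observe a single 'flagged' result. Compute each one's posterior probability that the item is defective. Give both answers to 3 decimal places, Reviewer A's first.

The likelihood ratio for a 'flagged' result is 0.922/0.18 = 5.1222.
Reviewer A: prior odds 0.075/0.925 = 0.081081; posterior odds 0.41532; posterior probability 0.293.
Reviewer B: prior odds 0.382/0.618 = 0.61812; posterior odds 3.1662; posterior probability 0.760.

Reviewer A: 0.293; Reviewer B: 0.760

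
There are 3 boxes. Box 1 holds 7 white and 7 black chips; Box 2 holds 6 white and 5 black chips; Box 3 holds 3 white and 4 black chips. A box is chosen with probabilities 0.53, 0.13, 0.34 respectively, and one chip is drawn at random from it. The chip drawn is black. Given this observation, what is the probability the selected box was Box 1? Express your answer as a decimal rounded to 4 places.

Posterior probability ≈ 0.5112

P(black|Box 1) = 0.5; P(black|Box 2) = 0.4545; P(black|Box 3) = 0.5714.
Prior × likelihood for each source: 0.53·0.5=0.2650, 0.13·0.4545=0.05909, 0.34·0.5714=0.1943. Summing gives P(black) = 0.51838.
P(Box 1 | black) = 0.2650 / 0.51838 = 0.5112.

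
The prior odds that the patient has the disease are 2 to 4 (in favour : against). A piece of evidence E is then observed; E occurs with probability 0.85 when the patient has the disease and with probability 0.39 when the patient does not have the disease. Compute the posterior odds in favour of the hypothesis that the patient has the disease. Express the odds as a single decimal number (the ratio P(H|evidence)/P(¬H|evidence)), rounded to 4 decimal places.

Posterior odds ≈ 1.0897

Prior odds = 2/4 = 0.50000. In log-odds, ln(0.50000) = -0.69315.
Add log likelihood ratio: ln(2.1795) = 0.77909.
Posterior log-odds = 0.085942, so posterior odds = exp(0.085942) = 1.0897.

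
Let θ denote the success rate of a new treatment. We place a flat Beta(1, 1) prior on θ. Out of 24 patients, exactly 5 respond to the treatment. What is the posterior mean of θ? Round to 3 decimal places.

Observing 5 successes and 19 failures updates Beta(1, 1) by adding the success and failure counts to the two shape parameters: α = 1+5 = 6, β = 1+19 = 20.
E[θ | data] = 6/(6+20) = 0.231.

Posterior mean ≈ 0.231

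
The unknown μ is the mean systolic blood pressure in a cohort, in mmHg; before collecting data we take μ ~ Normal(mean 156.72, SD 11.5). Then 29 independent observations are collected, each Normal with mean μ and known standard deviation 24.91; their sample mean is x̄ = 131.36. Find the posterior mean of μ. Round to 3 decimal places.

Posterior mean ≈ 134.892

Prior precision 1/τ₀² = 1/11.5² = 0.00756144; data precision n/σ² = 29/24.91² = 0.0467359.
Posterior precision = 0.00756144 + 0.0467359 = 0.0542973.
Posterior mean = (0.00756144·156.72 + 0.0467359·131.36) / 0.0542973 = 134.892.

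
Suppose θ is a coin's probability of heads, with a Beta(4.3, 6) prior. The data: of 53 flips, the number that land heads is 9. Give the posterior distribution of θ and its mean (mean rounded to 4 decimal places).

Observing 9 successes and 44 failures updates Beta(4.3, 6) by adding the success and failure counts to the two shape parameters: α = 4.3+9 = 13.3, β = 6+44 = 50.
Posterior mean = α/(α+β) = 13.3/63.3 = 0.2101.

Posterior: Beta(13.3, 50); mean ≈ 0.2101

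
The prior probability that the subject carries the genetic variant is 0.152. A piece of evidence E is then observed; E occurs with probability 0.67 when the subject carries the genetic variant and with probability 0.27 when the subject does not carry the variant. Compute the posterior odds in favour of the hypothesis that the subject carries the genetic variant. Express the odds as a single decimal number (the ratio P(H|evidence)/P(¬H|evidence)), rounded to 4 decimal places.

Posterior odds ≈ 0.4448

Prior odds = 0.152/(1−0.152) = 0.17925. In log-odds, ln(0.17925) = -1.7190.
Add log likelihood ratio: ln(2.4815) = 0.90886.
Posterior log-odds = -0.81014, so posterior odds = exp(-0.81014) = 0.44479.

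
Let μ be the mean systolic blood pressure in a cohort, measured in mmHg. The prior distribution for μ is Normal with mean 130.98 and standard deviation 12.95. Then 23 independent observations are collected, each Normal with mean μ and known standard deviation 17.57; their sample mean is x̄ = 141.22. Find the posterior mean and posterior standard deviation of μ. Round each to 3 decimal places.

With known σ, the Normal prior is conjugate. Weight on the data is w = (n/σ²)/(n/σ² + 1/τ₀²) = 0.0745048/(0.0745048+0.00596294) = 0.92590.
Posterior mean = w·x̄ + (1−w)·μ₀ = 0.92590·141.22 + 0.074103·130.98 = 140.461. Posterior variance = 1/(0.0745048+0.00596294) = 12.4273, so SD = 3.525.

Posterior mean ≈ 140.461; posterior SD ≈ 3.525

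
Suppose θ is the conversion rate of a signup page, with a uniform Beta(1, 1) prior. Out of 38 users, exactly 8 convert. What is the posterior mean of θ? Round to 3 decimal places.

The binomial likelihood is conjugate to the Beta prior: with 8 successes and 30 failures, the posterior is Beta(1+8, 1+30) = Beta(9, 31).
Posterior mean = α/(α+β) = 9/40 = 0.225.

Posterior mean ≈ 0.225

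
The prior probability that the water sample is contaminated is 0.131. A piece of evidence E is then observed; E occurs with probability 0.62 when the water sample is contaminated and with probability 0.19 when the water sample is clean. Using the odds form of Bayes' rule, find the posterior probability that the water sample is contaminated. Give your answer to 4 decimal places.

Prior odds = 0.131/(1−0.131) = 0.15075.
Likelihood ratio for E = 0.62/0.19 = 3.2632.
Posterior odds = prior odds × LR = 0.49191.
Posterior probability = odds/(1+odds) = 0.49191/1.4919 = 0.3297.

Posterior probability ≈ 0.3297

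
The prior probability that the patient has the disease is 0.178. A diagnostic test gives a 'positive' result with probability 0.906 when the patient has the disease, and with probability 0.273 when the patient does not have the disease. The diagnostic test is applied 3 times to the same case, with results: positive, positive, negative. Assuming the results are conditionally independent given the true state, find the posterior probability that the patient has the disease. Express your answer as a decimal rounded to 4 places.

Let H be the event that the patient has the disease; start with P(H) = 0.178. P('positive'|H) = 0.906, P('positive'|¬H) = 0.273.
Update on result 1 ('positive'): P(H) ← 0.906·0.1780 / (0.906·0.1780 + 0.273·0.8220) = 0.16127/0.38567 = 0.4181.
Update on result 2 ('positive'): P(H) ← 0.906·0.4181 / (0.906·0.4181 + 0.273·0.5819) = 0.37884/0.53769 = 0.7046.
Update on result 3 ('negative'): P(H) ← 0.094·0.7046 / (0.094·0.7046 + 0.727·0.2954) = 0.066230/0.28100 = 0.2357.

Posterior P(H) ≈ 0.2357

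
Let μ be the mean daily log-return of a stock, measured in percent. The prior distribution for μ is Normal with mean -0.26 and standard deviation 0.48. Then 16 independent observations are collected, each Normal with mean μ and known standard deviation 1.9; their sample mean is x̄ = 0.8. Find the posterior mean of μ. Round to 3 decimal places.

Prior precision 1/τ₀² = 1/0.48² = 4.34028; data precision n/σ² = 16/1.9² = 4.43213.
Posterior precision = 4.34028 + 4.43213 = 8.77241.
Posterior mean = (4.34028·-0.26 + 4.43213·0.8) / 8.77241 = 0.276.

Posterior mean ≈ 0.276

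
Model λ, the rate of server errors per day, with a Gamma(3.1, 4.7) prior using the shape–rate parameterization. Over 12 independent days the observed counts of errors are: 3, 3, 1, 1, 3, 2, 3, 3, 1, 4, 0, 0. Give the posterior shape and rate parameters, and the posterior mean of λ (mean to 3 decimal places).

Posterior: Gamma(shape=27.1, rate=16.7); mean ≈ 1.623

Total count ∑xᵢ = 24 over n = 12 days.
Gamma is conjugate to the Poisson likelihood: posterior is Gamma(shape = 3.1+24 = 27.1, rate = 4.7+12 = 16.7).
E[λ | data] = 27.1/16.7 = 1.623.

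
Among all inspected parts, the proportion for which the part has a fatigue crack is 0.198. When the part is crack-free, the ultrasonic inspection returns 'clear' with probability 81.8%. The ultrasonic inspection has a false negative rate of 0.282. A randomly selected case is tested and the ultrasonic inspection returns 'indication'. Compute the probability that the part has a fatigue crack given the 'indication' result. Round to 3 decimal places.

Write H for 'the part has a fatigue crack'. Prior odds H:¬H = 0.198/0.802 = 0.24688. For the 'indication' outcome, the likelihood ratio is 0.718/0.182 = 3.9451.
Posterior odds = 0.24688 × 3.9451 = 0.97397, so P(H|E) = 0.97397/(1+0.97397) = 0.493.

P(H | E) ≈ 0.493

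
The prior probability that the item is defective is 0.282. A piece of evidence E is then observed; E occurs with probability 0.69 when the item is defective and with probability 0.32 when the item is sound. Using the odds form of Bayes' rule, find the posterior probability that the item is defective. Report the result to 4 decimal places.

Posterior probability ≈ 0.4585

Prior odds = 0.282/(1−0.282) = 0.39276. In log-odds, ln(0.39276) = -0.93456.
Add log likelihood ratio: ln(2.1562) = 0.76837.
Posterior log-odds = -0.16619, so posterior odds = exp(-0.16619) = 0.84688. Converting, P(H|E) = 0.84688/1.8469 = 0.4585.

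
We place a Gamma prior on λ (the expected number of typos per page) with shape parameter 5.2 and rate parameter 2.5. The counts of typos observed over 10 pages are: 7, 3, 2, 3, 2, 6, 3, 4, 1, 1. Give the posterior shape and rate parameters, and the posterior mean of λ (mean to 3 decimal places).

Total count ∑xᵢ = 32 over n = 10 pages.
Gamma is conjugate to the Poisson likelihood: posterior is Gamma(shape = 5.2+32 = 37.2, rate = 2.5+10 = 12.5).
Posterior mean = shape/rate = 37.2/12.5 = 2.976.

Posterior: Gamma(shape=37.2, rate=12.5); mean ≈ 2.976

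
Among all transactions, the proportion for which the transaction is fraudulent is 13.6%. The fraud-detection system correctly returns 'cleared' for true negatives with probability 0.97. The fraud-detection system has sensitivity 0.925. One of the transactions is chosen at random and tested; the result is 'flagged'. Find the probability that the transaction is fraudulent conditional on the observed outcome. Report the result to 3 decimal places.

P(H | E) ≈ 0.829

Write H for 'the transaction is fraudulent'. Prior odds H:¬H = 0.136/0.864 = 0.15741. For the 'flagged' outcome, the likelihood ratio is 0.925/0.03 = 30.833.
Posterior odds = 0.15741 × 30.833 = 4.8534, so P(H|E) = 4.8534/(1+4.8534) = 0.829.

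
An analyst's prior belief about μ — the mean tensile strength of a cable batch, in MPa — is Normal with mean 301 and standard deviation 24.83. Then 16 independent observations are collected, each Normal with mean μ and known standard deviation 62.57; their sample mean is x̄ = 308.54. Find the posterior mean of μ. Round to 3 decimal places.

Prior precision 1/τ₀² = 1/24.83² = 0.00162198; data precision n/σ² = 16/62.57² = 0.00408684.
Posterior precision = 0.00162198 + 0.00408684 = 0.00570882.
Posterior mean = (0.00162198·301 + 0.00408684·308.54) / 0.00570882 = 306.398.

Posterior mean ≈ 306.398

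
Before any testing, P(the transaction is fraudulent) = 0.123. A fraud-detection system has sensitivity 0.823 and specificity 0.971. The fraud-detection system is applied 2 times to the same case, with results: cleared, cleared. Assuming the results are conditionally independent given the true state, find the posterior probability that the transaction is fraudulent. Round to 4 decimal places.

Posterior P(H) ≈ 0.0046

With H the event that the transaction is fraudulent, the joint likelihood of the observed sequence is P(data|H) = 0.177·0.177 = 0.031329 and P(data|¬H) = 0.971·0.971 = 0.94284.
Bayes: P(H|data) = 0.123·0.031329 / (0.123·0.031329 + 0.877·0.94284) = 0.0038535/0.83073 = 0.0046.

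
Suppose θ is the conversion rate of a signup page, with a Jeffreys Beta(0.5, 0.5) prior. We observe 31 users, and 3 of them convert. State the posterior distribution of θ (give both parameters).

The binomial likelihood is conjugate to the Beta prior: with 3 successes and 28 failures, the posterior is Beta(0.5+3, 0.5+28) = Beta(3.5, 28.5).

Posterior: Beta(3.5, 28.5)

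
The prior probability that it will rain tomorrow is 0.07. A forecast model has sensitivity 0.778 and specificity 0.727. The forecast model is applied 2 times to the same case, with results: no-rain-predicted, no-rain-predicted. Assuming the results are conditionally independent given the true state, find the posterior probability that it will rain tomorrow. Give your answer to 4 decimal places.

Let H be the event that it will rain tomorrow; start with P(H) = 0.07. P('rain-predicted'|H) = 0.778, P('rain-predicted'|¬H) = 0.273.
Update on result 1 ('no-rain-predicted'): P(H) ← 0.222·0.0700 / (0.222·0.0700 + 0.727·0.9300) = 0.015540/0.69165 = 0.0225.
Update on result 2 ('no-rain-predicted'): P(H) ← 0.222·0.0225 / (0.222·0.0225 + 0.727·0.9775) = 0.0049879/0.71565 = 0.0070.

Posterior P(H) ≈ 0.0070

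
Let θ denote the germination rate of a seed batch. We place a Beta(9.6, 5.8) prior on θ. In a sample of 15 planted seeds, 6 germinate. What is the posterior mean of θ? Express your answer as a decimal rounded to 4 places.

Posterior mean ≈ 0.5132

The binomial likelihood is conjugate to the Beta prior: with 6 successes and 9 failures, the posterior is Beta(9.6+6, 5.8+9) = Beta(15.6, 14.8).
E[θ | data] = 15.6/(15.6+14.8) = 0.5132.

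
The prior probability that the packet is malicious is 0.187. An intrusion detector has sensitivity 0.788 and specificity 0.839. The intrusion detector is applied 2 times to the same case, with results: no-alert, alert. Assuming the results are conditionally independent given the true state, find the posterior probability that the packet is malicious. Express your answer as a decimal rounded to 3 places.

With H the event that the packet is malicious, the joint likelihood of the observed sequence is P(data|H) = 0.212·0.788 = 0.16706 and P(data|¬H) = 0.839·0.161 = 0.13508.
Bayes: P(H|data) = 0.187·0.16706 / (0.187·0.16706 + 0.813·0.13508) = 0.031239/0.14106 = 0.2215.

Posterior P(H) ≈ 0.221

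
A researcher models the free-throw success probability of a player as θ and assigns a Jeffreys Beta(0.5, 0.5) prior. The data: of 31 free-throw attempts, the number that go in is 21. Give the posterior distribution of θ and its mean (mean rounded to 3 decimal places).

Posterior: Beta(21.5, 10.5); mean ≈ 0.672

Observing 21 successes and 10 failures updates Beta(0.5, 0.5) by adding the success and failure counts to the two shape parameters: α = 0.5+21 = 21.5, β = 0.5+10 = 10.5.
Posterior mean = α/(α+β) = 21.5/32 = 0.672.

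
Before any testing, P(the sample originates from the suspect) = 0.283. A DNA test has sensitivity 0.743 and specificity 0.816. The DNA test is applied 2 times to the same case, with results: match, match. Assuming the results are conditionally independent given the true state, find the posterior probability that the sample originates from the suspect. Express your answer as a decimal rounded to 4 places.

Let H be the event that the sample originates from the suspect; start with P(H) = 0.283. P('match'|H) = 0.743, P('match'|¬H) = 0.184.
Update on result 1 ('match'): P(H) ← 0.743·0.2830 / (0.743·0.2830 + 0.184·0.7170) = 0.21027/0.34220 = 0.6145.
Update on result 2 ('match'): P(H) ← 0.743·0.6145 / (0.743·0.6145 + 0.184·0.3855) = 0.45655/0.52749 = 0.8655.

Posterior P(H) ≈ 0.8655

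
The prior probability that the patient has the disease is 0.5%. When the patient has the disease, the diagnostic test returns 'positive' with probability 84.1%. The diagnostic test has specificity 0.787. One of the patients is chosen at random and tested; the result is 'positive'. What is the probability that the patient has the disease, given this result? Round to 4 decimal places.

P(H | E) ≈ 0.0195

Write H for 'the patient has the disease'. Prior odds H:¬H = 0.005/0.995 = 0.0050251. For the 'positive' outcome, the likelihood ratio is 0.841/0.213 = 3.9484.
Posterior odds = 0.0050251 × 3.9484 = 0.019841, so P(H|E) = 0.019841/(1+0.019841) = 0.0195.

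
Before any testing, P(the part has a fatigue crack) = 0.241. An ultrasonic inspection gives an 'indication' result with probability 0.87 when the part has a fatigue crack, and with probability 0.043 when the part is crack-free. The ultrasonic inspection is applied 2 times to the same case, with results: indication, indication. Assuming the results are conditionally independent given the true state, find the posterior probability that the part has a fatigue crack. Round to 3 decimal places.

With H the event that the part has a fatigue crack, the joint likelihood of the observed sequence is P(data|H) = 0.87·0.87 = 0.75690 and P(data|¬H) = 0.043·0.043 = 0.0018490.
Bayes: P(H|data) = 0.241·0.75690 / (0.241·0.75690 + 0.759·0.0018490) = 0.18241/0.18382 = 0.9924.

Posterior P(H) ≈ 0.992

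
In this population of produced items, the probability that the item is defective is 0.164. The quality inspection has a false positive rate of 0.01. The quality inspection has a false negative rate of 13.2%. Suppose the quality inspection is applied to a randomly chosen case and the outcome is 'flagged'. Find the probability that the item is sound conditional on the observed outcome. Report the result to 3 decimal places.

P(¬H | E) ≈ 0.055

Let H be the event that the item is defective. P(H) = 0.164, so P(¬H) = 0.836. With E the 'flagged' result, P(E|H) = 0.868 and P(E|¬H) = 0.01.
P(E) = 0.868·0.164 + 0.01·0.836 = 0.14235 + 0.0083600 = 0.15071.
By Bayes' theorem, P(H|E) = 0.14235 / 0.15071 = 0.945. Hence P(¬H|E) = 1 − 0.945 = 0.055.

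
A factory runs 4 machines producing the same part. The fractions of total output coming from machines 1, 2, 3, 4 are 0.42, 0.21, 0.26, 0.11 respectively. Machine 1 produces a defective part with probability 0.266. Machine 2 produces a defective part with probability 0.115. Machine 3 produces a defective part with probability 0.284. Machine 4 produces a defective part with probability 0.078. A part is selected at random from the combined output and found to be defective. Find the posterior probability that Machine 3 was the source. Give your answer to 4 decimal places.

Tabulate prior·likelihood by source: [1] prior 0.42, lik 0.266, product 0.1117; [2] prior 0.21, lik 0.115, product 0.02415; [3] prior 0.26, lik 0.284, product 0.07384; [4] prior 0.11, lik 0.078, product 0.008580.
Normalizing constant = 0.21829; the posterior for Machine 3 is its product over the sum, 0.07384/0.21829 = 0.3383.

Posterior probability ≈ 0.3383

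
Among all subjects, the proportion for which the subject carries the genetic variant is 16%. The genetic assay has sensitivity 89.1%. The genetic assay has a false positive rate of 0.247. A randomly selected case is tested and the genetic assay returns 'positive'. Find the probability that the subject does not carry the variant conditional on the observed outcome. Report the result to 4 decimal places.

Let H be the event that the subject carries the genetic variant. P(H) = 0.16, so P(¬H) = 0.84. With E the 'positive' result, P(E|H) = 0.891 and P(E|¬H) = 0.247.
P(E) = 0.891·0.16 + 0.247·0.84 = 0.14256 + 0.20748 = 0.35004.
By Bayes' theorem, P(H|E) = 0.14256 / 0.35004 = 0.4073. Hence P(¬H|E) = 1 − 0.4073 = 0.5927.

P(¬H | E) ≈ 0.5927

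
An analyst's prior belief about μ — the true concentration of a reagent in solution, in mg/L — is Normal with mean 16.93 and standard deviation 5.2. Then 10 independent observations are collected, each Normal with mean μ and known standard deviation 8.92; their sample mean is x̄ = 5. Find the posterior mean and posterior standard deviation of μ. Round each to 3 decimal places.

Posterior mean ≈ 7.712; posterior SD ≈ 2.479

With known σ, the Normal prior is conjugate. Weight on the data is w = (n/σ²)/(n/σ² + 1/τ₀²) = 0.125681/(0.125681+0.0369822) = 0.77265.
Posterior mean = w·x̄ + (1−w)·μ₀ = 0.77265·5 + 0.22735·16.93 = 7.712. Posterior variance = 1/(0.125681+0.0369822) = 6.14766, so SD = 2.479.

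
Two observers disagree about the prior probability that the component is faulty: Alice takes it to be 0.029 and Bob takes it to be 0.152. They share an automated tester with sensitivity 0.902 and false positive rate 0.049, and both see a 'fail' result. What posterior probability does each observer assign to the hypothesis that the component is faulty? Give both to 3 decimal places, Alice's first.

The likelihood ratio for a 'fail' result is 0.902/0.049 = 18.408.
Alice: prior odds 0.029/0.971 = 0.029866; posterior odds 0.54978; posterior probability 0.355.
Bob: prior odds 0.152/0.848 = 0.17925; posterior odds 3.2996; posterior probability 0.767.

Alice: 0.355; Bob: 0.767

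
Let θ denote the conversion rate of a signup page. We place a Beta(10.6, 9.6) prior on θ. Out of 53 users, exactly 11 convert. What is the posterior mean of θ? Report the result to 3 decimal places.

The binomial likelihood is conjugate to the Beta prior: with 11 successes and 42 failures, the posterior is Beta(10.6+11, 9.6+42) = Beta(21.6, 51.6).
Posterior mean = α/(α+β) = 21.6/73.2 = 0.295.

Posterior mean ≈ 0.295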